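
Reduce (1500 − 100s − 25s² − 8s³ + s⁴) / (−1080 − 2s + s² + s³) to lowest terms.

(−150 − 5s + 2s² + s³)/(108 + 11s + s²)

By polynomial division,
  s⁴ − 8s³ − 25s² − 100s + 1500 = (s − 9)(s³ + s² − 2s − 1080) + (−14s² + 962s − 8220)
  s³ + s² − 2s − 1080 = (−(1/14)s − 244/49)(−14s² + 962s − 8220) + ((205860/49)s − 2058600/49)
  −14s² + 962s − 8220 = (−(343/102930)s + 6713/34310)((205860/49)s − 2058600/49) + (0)
Last nonzero remainder: (205860/49)s − 2058600/49. Dividing through by 205860/49 gives the monic gcd s − 10.
Cancel s − 10 from numerator and denominator to get the reduced form.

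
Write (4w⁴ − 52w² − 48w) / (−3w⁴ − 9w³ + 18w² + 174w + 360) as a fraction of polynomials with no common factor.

Repeated division with remainder:
  4w⁴ − 52w² − 48w = (−4/3)(−3w⁴ − 9w³ + 18w² + 174w + 360) + (−12w³ − 28w² + 184w + 480)
  −3w⁴ − 9w³ + 18w² + 174w + 360 = ((1/4)w + 1/6)(−12w³ − 28w² + 184w + 480) + (−(70/3)w² + (70/3)w + 280)
  −12w³ − 28w² + 184w + 480 = ((18/35)w + 12/7)(−(70/3)w² + (70/3)w + 280) + (0)
Last nonzero remainder: −(70/3)w² + (70/3)w + 280. Dividing through by −70/3 gives the monic gcd w² − w − 12.
Cancel w² − w − 12 from numerator and denominator to get the reduced form.

(−4w² − 4w)/(3w² + 12w + 30)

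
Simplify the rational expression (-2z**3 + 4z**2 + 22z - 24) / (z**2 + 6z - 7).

(-2z**2 + 2z + 24)/(z + 7)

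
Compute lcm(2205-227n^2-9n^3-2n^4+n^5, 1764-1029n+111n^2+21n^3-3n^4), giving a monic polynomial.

-61740+6615n+8561n^2-429n^3-198n^4-43n^5+n^6+n^7

Apply the Euclidean algorithm:
  n^5-2n^4-9n^3-227n^2+2205 = (-(1/3)n-5/3)(-3n^4+21n^3+111n^2-1029n+1764) + (63n^3-385n^2-1127n+5145)
  -3n^4+21n^3+111n^2-1029n+1764 = (-(1/21)n+8/189)(63n^3-385n^2-1127n+5145) + ((1988/27)n^2-(19880/27)n+13916/9)
  63n^3-385n^2-1127n+5145 = ((243/284)n+945/284)((1988/27)n^2-(19880/27)n+13916/9) + (0)
Last nonzero remainder: (1988/27)n^2-(19880/27)n+13916/9. Dividing through by 1988/27 gives the monic gcd n^2-10n+21.
Then lcm(f, g) = f·g / gcd(f, g); expanding and making the result monic gives the answer.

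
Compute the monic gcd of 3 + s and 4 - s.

1

Apply the Euclidean algorithm:
  s + 3 = (-1)(-s + 4) + (7)
  -s + 4 = (-(1/7)s + 4/7)(7) + (0)
The last nonzero remainder is the constant 7, so the polynomials are coprime and gcd = 1.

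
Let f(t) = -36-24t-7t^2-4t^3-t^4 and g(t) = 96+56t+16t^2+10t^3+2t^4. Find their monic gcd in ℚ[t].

12+4t+t^2+t^3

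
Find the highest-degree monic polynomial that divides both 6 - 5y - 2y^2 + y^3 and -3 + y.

Repeated division with remainder:
  y^3 - 2y^2 - 5y + 6 = (y^2 + y - 2)(y - 3) + (0)
The last nonzero remainder y - 3 is already monic.

-3 + y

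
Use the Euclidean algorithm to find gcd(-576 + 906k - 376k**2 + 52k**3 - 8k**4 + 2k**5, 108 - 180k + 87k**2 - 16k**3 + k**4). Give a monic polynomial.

Repeated division with remainder:
  2k**5 - 8k**4 + 52k**3 - 376k**2 + 906k - 576 = (2k + 24)(k**4 - 16k**3 + 87k**2 - 180k + 108) + (262k**3 - 2104k**2 + 5010k - 3168)
  k**4 - 16k**3 + 87k**2 - 180k + 108 = ((1/262)k - 522/17161)(262k**3 - 2104k**2 + 5010k - 3168) + ((66564/17161)k**2 - (266256/17161)k + 199692/17161)
  262k**3 - 2104k**2 + 5010k - 3168 = ((2248091/33282)k - 1510168/5547)((66564/17161)k**2 - (266256/17161)k + 199692/17161) + (0)
Last nonzero remainder: (66564/17161)k**2 - (266256/17161)k + 199692/17161. Dividing through by 66564/17161 gives the monic gcd k**2 - 4k + 3.

3 - 4k + k**2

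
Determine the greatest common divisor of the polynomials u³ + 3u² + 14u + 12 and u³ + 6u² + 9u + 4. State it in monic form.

u + 1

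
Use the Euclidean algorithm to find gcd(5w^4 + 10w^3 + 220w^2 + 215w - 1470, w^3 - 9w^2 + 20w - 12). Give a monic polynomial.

Apply the Euclidean algorithm:
  5w^4 + 10w^3 + 220w^2 + 215w - 1470 = (5w + 55)(w^3 - 9w^2 + 20w - 12) + (615w^2 - 825w - 810)
  w^3 - 9w^2 + 20w - 12 = ((1/615)w - 314/25215)(615w^2 - 825w - 810) + ((18564/1681)w - 37128/1681)
  615w^2 - 825w - 810 = ((344605/6188)w + 226935/6188)((18564/1681)w - 37128/1681) + (0)
Last nonzero remainder: (18564/1681)w - 37128/1681. Dividing through by 18564/1681 gives the monic gcd w - 2.

w - 2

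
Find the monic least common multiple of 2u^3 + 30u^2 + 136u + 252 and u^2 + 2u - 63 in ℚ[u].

u^4 + 8u^3 - 37u^2 - 350u - 882

By polynomial division,
  2u^3 + 30u^2 + 136u + 252 = (2u + 26)(u^2 + 2u - 63) + (210u + 1890)
  u^2 + 2u - 63 = ((1/210)u - 1/30)(210u + 1890) + (0)
Last nonzero remainder: 210u + 1890. Dividing through by 210 gives the monic gcd u + 9.
Then lcm(f, g) = f·g / gcd(f, g); expanding and making the result monic gives the answer.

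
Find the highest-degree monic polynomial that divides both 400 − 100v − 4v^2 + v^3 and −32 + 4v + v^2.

Apply the Euclidean algorithm:
  v^3 − 4v^2 − 100v + 400 = (v − 8)(v^2 + 4v − 32) + (−36v + 144)
  v^2 + 4v − 32 = (−(1/36)v − 2/9)(−36v + 144) + (0)
Last nonzero remainder: −36v + 144. Dividing through by −36 gives the monic gcd v − 4.

−4 + v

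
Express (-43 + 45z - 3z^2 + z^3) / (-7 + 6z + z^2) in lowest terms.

Apply the Euclidean algorithm:
  z^3 - 3z^2 + 45z - 43 = (z - 9)(z^2 + 6z - 7) + (106z - 106)
  z^2 + 6z - 7 = ((1/106)z + 7/106)(106z - 106) + (0)
Last nonzero remainder: 106z - 106. Dividing through by 106 gives the monic gcd z - 1.
Cancel z - 1 from numerator and denominator to get the reduced form.

(43 - 2z + z^2)/(7 + z)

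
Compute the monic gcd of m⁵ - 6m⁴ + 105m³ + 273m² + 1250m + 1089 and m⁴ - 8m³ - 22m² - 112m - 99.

m³ + 3m² + 11m + 9

Apply the Euclidean algorithm:
  m⁵ - 6m⁴ + 105m³ + 273m² + 1250m + 1089 = (m + 2)(m⁴ - 8m³ - 22m² - 112m - 99) + (143m³ + 429m² + 1573m + 1287)
  m⁴ - 8m³ - 22m² - 112m - 99 = ((1/143)m - 1/13)(143m³ + 429m² + 1573m + 1287) + (0)
Last nonzero remainder: 143m³ + 429m² + 1573m + 1287. Dividing through by 143 gives the monic gcd m³ + 3m² + 11m + 9.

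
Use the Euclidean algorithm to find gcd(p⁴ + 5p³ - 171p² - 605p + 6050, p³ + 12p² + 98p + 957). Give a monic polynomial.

Apply the Euclidean algorithm:
  p⁴ + 5p³ - 171p² - 605p + 6050 = (p - 7)(p³ + 12p² + 98p + 957) + (-185p² - 876p + 12749)
  p³ + 12p² + 98p + 957 = (-(1/185)p - 1344/34225)(-185p² - 876p + 12749) + ((4535271/34225)p + 49887981/34225)
  -185p² - 876p + 12749 = (-(6331625/4535271)p + 39666775/4535271)((4535271/34225)p + 49887981/34225) + (0)
Last nonzero remainder: (4535271/34225)p + 49887981/34225. Dividing through by 4535271/34225 gives the monic gcd p + 11.

p + 11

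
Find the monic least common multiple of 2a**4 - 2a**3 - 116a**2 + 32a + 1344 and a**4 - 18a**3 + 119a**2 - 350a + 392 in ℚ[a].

a**6 - 8a**5 - 37a**4 + 408a**3 - 252a**2 - 4480a + 9408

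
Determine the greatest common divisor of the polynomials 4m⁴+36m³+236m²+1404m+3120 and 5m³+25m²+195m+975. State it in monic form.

Repeated division with remainder:
  4m⁴+36m³+236m²+1404m+3120 = ((4/5)m+16/5)(5m³+25m²+195m+975) + (0)
Last nonzero remainder: 5m³+25m²+195m+975. Dividing through by 5 gives the monic gcd m³+5m²+39m+195.

m³+5m²+39m+195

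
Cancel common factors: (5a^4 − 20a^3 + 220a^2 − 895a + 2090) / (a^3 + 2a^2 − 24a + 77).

(5a^2 + 5a + 190)/(a + 7)

Apply the Euclidean algorithm:
  5a^4 − 20a^3 + 220a^2 − 895a + 2090 = (5a − 30)(a^3 + 2a^2 − 24a + 77) + (400a^2 − 2000a + 4400)
  a^3 + 2a^2 − 24a + 77 = ((1/400)a + 7/400)(400a^2 − 2000a + 4400) + (0)
Last nonzero remainder: 400a^2 − 2000a + 4400. Dividing through by 400 gives the monic gcd a^2 − 5a + 11.
Cancel a^2 − 5a + 11 from numerator and denominator to get the reduced form.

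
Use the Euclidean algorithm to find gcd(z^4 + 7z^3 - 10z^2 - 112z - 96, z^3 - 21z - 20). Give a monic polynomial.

z^2 + 5z + 4

Repeated division with remainder:
  z^4 + 7z^3 - 10z^2 - 112z - 96 = (z + 7)(z^3 - 21z - 20) + (11z^2 + 55z + 44)
  z^3 - 21z - 20 = ((1/11)z - 5/11)(11z^2 + 55z + 44) + (0)
Last nonzero remainder: 11z^2 + 55z + 44. Dividing through by 11 gives the monic gcd z^2 + 5z + 4.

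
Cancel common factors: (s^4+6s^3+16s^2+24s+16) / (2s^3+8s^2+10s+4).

(s^3+4s^2+8s+8)/(2s^2+4s+2)

Apply the Euclidean algorithm:
  s^4+6s^3+16s^2+24s+16 = ((1/2)s+1)(2s^3+8s^2+10s+4) + (3s^2+12s+12)
  2s^3+8s^2+10s+4 = ((2/3)s)(3s^2+12s+12) + (2s+4)
  3s^2+12s+12 = ((3/2)s+3)(2s+4) + (0)
Last nonzero remainder: 2s+4. Dividing through by 2 gives the monic gcd s+2.
Cancel s+2 from numerator and denominator to get the reduced form.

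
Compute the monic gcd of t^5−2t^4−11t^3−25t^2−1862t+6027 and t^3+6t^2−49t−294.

t^2−49

Repeated division with remainder:
  t^5−2t^4−11t^3−25t^2−1862t+6027 = (t^2−8t+86)(t^3+6t^2−49t−294) + (−639t^2+31311)
  t^3+6t^2−49t−294 = (−(1/639)t−2/213)(−639t^2+31311) + (0)
Last nonzero remainder: −639t^2+31311. Dividing through by −639 gives the monic gcd t^2−49.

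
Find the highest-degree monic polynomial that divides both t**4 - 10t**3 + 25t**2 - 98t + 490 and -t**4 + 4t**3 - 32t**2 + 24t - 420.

By polynomial division,
  t**4 - 10t**3 + 25t**2 - 98t + 490 = (-1)(-t**4 + 4t**3 - 32t**2 + 24t - 420) + (-6t**3 - 7t**2 - 74t + 70)
  -t**4 + 4t**3 - 32t**2 + 24t - 420 = ((1/6)t - 31/36)(-6t**3 - 7t**2 - 74t + 70) + (-(925/36)t**2 - (925/18)t - 6475/18)
  -6t**3 - 7t**2 - 74t + 70 = ((216/925)t - 36/185)(-(925/36)t**2 - (925/18)t - 6475/18) + (0)
Last nonzero remainder: -(925/36)t**2 - (925/18)t - 6475/18. Dividing through by -925/36 gives the monic gcd t**2 + 2t + 14.

t**2 + 2t + 14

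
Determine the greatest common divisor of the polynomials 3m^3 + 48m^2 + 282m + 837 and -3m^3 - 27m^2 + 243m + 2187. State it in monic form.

m + 9

Repeated division with remainder:
  3m^3 + 48m^2 + 282m + 837 = (-1)(-3m^3 - 27m^2 + 243m + 2187) + (21m^2 + 525m + 3024)
  -3m^3 - 27m^2 + 243m + 2187 = (-(1/7)m + 16/7)(21m^2 + 525m + 3024) + (-525m - 4725)
  21m^2 + 525m + 3024 = (-(1/25)m - 16/25)(-525m - 4725) + (0)
Last nonzero remainder: -525m - 4725. Dividing through by -525 gives the monic gcd m + 9.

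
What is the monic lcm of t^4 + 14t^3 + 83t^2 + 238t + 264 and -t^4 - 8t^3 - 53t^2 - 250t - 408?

t^6 + 15t^5 + 131t^4 + 797t^3 + 3324t^2 + 8356t + 8976

Apply the Euclidean algorithm:
  t^4 + 14t^3 + 83t^2 + 238t + 264 = (-1)(-t^4 - 8t^3 - 53t^2 - 250t - 408) + (6t^3 + 30t^2 - 12t - 144)
  -t^4 - 8t^3 - 53t^2 - 250t - 408 = (-(1/6)t - 1/2)(6t^3 + 30t^2 - 12t - 144) + (-40t^2 - 280t - 480)
  6t^3 + 30t^2 - 12t - 144 = (-(3/20)t + 3/10)(-40t^2 - 280t - 480) + (0)
Last nonzero remainder: -40t^2 - 280t - 480. Dividing through by -40 gives the monic gcd t^2 + 7t + 12.
Then lcm(f, g) = f·g / gcd(f, g); expanding and making the result monic gives the answer.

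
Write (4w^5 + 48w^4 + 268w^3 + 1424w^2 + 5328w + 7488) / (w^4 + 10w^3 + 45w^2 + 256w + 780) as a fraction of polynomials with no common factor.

Euclidean algorithm in ℚ[w]:
  4w^5 + 48w^4 + 268w^3 + 1424w^2 + 5328w + 7488 = (4w + 8)(w^4 + 10w^3 + 45w^2 + 256w + 780) + (8w^3 + 40w^2 + 160w + 1248)
  w^4 + 10w^3 + 45w^2 + 256w + 780 = ((1/8)w + 5/8)(8w^3 + 40w^2 + 160w + 1248) + (0)
Last nonzero remainder: 8w^3 + 40w^2 + 160w + 1248. Dividing through by 8 gives the monic gcd w^3 + 5w^2 + 20w + 156.
Cancel w^3 + 5w^2 + 20w + 156 from numerator and denominator to get the reduced form.

(4w^2 + 28w + 48)/(w + 5)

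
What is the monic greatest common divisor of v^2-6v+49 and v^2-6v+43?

1

Apply the Euclidean algorithm:
  v^2-6v+49 = (v^2-6v+43) + (6)
  v^2-6v+43 = ((1/6)v^2-v+43/6)(6) + (0)
The last nonzero remainder is the constant 6, so the polynomials are coprime and gcd = 1.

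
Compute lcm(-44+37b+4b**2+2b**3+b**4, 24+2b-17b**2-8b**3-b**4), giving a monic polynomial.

Repeated division with remainder:
  b**4+2b**3+4b**2+37b-44 = (-1)(-b**4-8b**3-17b**2+2b+24) + (-6b**3-13b**2+39b-20)
  -b**4-8b**3-17b**2+2b+24 = ((1/6)b+35/36)(-6b**3-13b**2+39b-20) + (-(391/36)b**2-(391/12)b+391/9)
  -6b**3-13b**2+39b-20 = ((216/391)b-180/391)(-(391/36)b**2-(391/12)b+391/9) + (0)
Last nonzero remainder: -(391/36)b**2-(391/12)b+391/9. Dividing through by -391/36 gives the monic gcd b**2+3b-4.
Then lcm(f, g) = f·g / gcd(f, g); expanding and making the result monic gives the answer.

-264+2b+165b**2+69b**3+20b**4+7b**5+b**6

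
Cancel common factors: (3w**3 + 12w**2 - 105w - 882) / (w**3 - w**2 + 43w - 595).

(3w**2 + 33w + 126)/(w**2 + 6w + 85)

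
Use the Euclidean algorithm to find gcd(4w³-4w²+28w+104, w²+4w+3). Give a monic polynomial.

Apply the Euclidean algorithm:
  4w³-4w²+28w+104 = (4w-20)(w²+4w+3) + (96w+164)
  w²+4w+3 = ((1/96)w+55/2304)(96w+164) + (-527/576)
  96w+164 = (-(55296/527)w-94464/527)(-527/576) + (0)
The last nonzero remainder is the constant -527/576, so the polynomials are coprime and gcd = 1.

1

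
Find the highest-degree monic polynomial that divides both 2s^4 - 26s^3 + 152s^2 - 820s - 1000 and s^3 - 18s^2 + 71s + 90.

s^2 - 9s - 10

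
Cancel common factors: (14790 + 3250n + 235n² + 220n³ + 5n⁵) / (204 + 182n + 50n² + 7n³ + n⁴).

(145 - 25n + 5n²)/(2 + n)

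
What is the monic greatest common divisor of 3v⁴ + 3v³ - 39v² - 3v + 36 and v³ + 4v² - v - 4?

By polynomial division,
  3v⁴ + 3v³ - 39v² - 3v + 36 = (3v - 9)(v³ + 4v² - v - 4) + (0)
The last nonzero remainder v³ + 4v² - v - 4 is already monic.

v³ + 4v² - v - 4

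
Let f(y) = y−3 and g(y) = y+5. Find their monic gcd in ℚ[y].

By polynomial division,
  y−3 = (y+5) + (−8)
  y+5 = (−(1/8)y−5/8)(−8) + (0)
The last nonzero remainder is the constant −8, so the polynomials are coprime and gcd = 1.

1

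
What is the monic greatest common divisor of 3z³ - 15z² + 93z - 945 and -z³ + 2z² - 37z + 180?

z² + 2z + 45

Euclidean algorithm in ℚ[z]:
  3z³ - 15z² + 93z - 945 = (-3)(-z³ + 2z² - 37z + 180) + (-9z² - 18z - 405)
  -z³ + 2z² - 37z + 180 = ((1/9)z - 4/9)(-9z² - 18z - 405) + (0)
Last nonzero remainder: -9z² - 18z - 405. Dividing through by -9 gives the monic gcd z² + 2z + 45.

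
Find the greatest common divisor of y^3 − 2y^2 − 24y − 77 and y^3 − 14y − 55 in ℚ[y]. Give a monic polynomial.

y^2 + 5y + 11

Repeated division with remainder:
  y^3 − 2y^2 − 24y − 77 = (y^3 − 14y − 55) + (−2y^2 − 10y − 22)
  y^3 − 14y − 55 = (−(1/2)y + 5/2)(−2y^2 − 10y − 22) + (0)
Last nonzero remainder: −2y^2 − 10y − 22. Dividing through by −2 gives the monic gcd y^2 + 5y + 11.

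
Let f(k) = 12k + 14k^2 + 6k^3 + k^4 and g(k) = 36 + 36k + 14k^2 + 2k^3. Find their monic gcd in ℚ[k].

Euclidean algorithm in ℚ[k]:
  k^4 + 6k^3 + 14k^2 + 12k = ((1/2)k − 1/2)(2k^3 + 14k^2 + 36k + 36) + (3k^2 + 12k + 18)
  2k^3 + 14k^2 + 36k + 36 = ((2/3)k + 2)(3k^2 + 12k + 18) + (0)
Last nonzero remainder: 3k^2 + 12k + 18. Dividing through by 3 gives the monic gcd k^2 + 4k + 6.

6 + 4k + k^2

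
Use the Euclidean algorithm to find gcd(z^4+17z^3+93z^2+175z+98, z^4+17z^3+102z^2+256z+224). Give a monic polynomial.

z^2+9z+14

By polynomial division,
  z^4+17z^3+93z^2+175z+98 = (z^4+17z^3+102z^2+256z+224) + (-9z^2-81z-126)
  z^4+17z^3+102z^2+256z+224 = (-(1/9)z^2-(8/9)z-16/9)(-9z^2-81z-126) + (0)
Last nonzero remainder: -9z^2-81z-126. Dividing through by -9 gives the monic gcd z^2+9z+14.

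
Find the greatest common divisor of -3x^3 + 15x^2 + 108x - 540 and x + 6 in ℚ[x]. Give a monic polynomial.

By polynomial division,
  -3x^3 + 15x^2 + 108x - 540 = (-3x^2 + 33x - 90)(x + 6) + (0)
The last nonzero remainder x + 6 is already monic.

x + 6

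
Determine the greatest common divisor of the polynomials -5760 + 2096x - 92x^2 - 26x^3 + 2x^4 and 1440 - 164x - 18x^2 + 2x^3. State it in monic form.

720 - 82x - 9x^2 + x^3

By polynomial division,
  2x^4 - 26x^3 - 92x^2 + 2096x - 5760 = (x - 4)(2x^3 - 18x^2 - 164x + 1440) + (0)
Last nonzero remainder: 2x^3 - 18x^2 - 164x + 1440. Dividing through by 2 gives the monic gcd x^3 - 9x^2 - 82x + 720.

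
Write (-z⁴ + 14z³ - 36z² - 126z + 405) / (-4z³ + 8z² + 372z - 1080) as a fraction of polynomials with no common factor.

(z² - 2z - 15)/(4z + 40)

Euclidean algorithm in ℚ[z]:
  -z⁴ + 14z³ - 36z² - 126z + 405 = ((1/4)z - 3)(-4z³ + 8z² + 372z - 1080) + (-105z² + 1260z - 2835)
  -4z³ + 8z² + 372z - 1080 = ((4/105)z + 8/21)(-105z² + 1260z - 2835) + (0)
Last nonzero remainder: -105z² + 1260z - 2835. Dividing through by -105 gives the monic gcd z² - 12z + 27.
Cancel z² - 12z + 27 from numerator and denominator to get the reduced form.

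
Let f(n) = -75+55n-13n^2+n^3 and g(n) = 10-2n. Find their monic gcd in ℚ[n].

-5+n

By polynomial division,
  n^3-13n^2+55n-75 = (-(1/2)n^2+4n-15/2)(-2n+10) + (0)
Last nonzero remainder: -2n+10. Dividing through by -2 gives the monic gcd n-5.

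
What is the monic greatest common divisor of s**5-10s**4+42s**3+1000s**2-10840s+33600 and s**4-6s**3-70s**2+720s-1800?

By polynomial division,
  s**5-10s**4+42s**3+1000s**2-10840s+33600 = (s-4)(s**4-6s**3-70s**2+720s-1800) + (88s**3-6160s+26400)
  s**4-6s**3-70s**2+720s-1800 = ((1/88)s-3/44)(88s**3-6160s+26400) + (0)
Last nonzero remainder: 88s**3-6160s+26400. Dividing through by 88 gives the monic gcd s**3-70s+300.

s**3-70s+300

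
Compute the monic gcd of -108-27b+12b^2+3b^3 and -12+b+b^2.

-12+b+b^2

Repeated division with remainder:
  3b^3+12b^2-27b-108 = (3b+9)(b^2+b-12) + (0)
The last nonzero remainder b^2+b-12 is already monic.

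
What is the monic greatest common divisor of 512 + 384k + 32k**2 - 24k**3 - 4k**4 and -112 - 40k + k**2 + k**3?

16 + 8k + k**2

Euclidean algorithm in ℚ[k]:
  -4k**4 - 24k**3 + 32k**2 + 384k + 512 = (-4k - 20)(k**3 + k**2 - 40k - 112) + (-108k**2 - 864k - 1728)
  k**3 + k**2 - 40k - 112 = (-(1/108)k + 7/108)(-108k**2 - 864k - 1728) + (0)
Last nonzero remainder: -108k**2 - 864k - 1728. Dividing through by -108 gives the monic gcd k**2 + 8k + 16.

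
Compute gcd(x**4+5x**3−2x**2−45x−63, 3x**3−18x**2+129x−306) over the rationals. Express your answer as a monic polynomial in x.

x−3

Euclidean algorithm in ℚ[x]:
  x**4+5x**3−2x**2−45x−63 = ((1/3)x+11/3)(3x**3−18x**2+129x−306) + (21x**2−416x+1059)
  3x**3−18x**2+129x−306 = ((1/7)x+290/147)(21x**2−416x+1059) + ((117364/147)x−117364/49)
  21x**2−416x+1059 = ((3087/117364)x−51891/117364)((117364/147)x−117364/49) + (0)
Last nonzero remainder: (117364/147)x−117364/49. Dividing through by 117364/147 gives the monic gcd x−3.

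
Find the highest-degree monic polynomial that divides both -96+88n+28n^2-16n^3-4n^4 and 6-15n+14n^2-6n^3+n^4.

2-3n+n^2

Apply the Euclidean algorithm:
  -4n^4-16n^3+28n^2+88n-96 = (-4)(n^4-6n^3+14n^2-15n+6) + (-40n^3+84n^2+28n-72)
  n^4-6n^3+14n^2-15n+6 = (-(1/40)n+39/400)(-40n^3+84n^2+28n-72) + ((651/100)n^2-(1953/100)n+651/50)
  -40n^3+84n^2+28n-72 = (-(4000/651)n-1200/217)((651/100)n^2-(1953/100)n+651/50) + (0)
Last nonzero remainder: (651/100)n^2-(1953/100)n+651/50. Dividing through by 651/100 gives the monic gcd n^2-3n+2.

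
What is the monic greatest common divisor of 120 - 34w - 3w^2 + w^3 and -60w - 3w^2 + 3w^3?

Repeated division with remainder:
  w^3 - 3w^2 - 34w + 120 = (1/3)(3w^3 - 3w^2 - 60w) + (-2w^2 - 14w + 120)
  3w^3 - 3w^2 - 60w = (-(3/2)w + 12)(-2w^2 - 14w + 120) + (288w - 1440)
  -2w^2 - 14w + 120 = (-(1/144)w - 1/12)(288w - 1440) + (0)
Last nonzero remainder: 288w - 1440. Dividing through by 288 gives the monic gcd w - 5.

-5 + w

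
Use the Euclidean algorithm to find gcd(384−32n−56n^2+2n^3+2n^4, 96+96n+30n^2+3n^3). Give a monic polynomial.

16+8n+n^2

Euclidean algorithm in ℚ[n]:
  2n^4+2n^3−56n^2−32n+384 = ((2/3)n−6)(3n^3+30n^2+96n+96) + (60n^2+480n+960)
  3n^3+30n^2+96n+96 = ((1/20)n+1/10)(60n^2+480n+960) + (0)
Last nonzero remainder: 60n^2+480n+960. Dividing through by 60 gives the monic gcd n^2+8n+16.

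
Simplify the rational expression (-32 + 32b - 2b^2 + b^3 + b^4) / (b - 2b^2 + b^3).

(32 + 2b^2 + b^3)/(-b + b^2)

By polynomial division,
  b^4 + b^3 - 2b^2 + 32b - 32 = (b + 3)(b^3 - 2b^2 + b) + (3b^2 + 29b - 32)
  b^3 - 2b^2 + b = ((1/3)b - 35/9)(3b^2 + 29b - 32) + ((1120/9)b - 1120/9)
  3b^2 + 29b - 32 = ((27/1120)b + 9/35)((1120/9)b - 1120/9) + (0)
Last nonzero remainder: (1120/9)b - 1120/9. Dividing through by 1120/9 gives the monic gcd b - 1.
Cancel b - 1 from numerator and denominator to get the reduced form.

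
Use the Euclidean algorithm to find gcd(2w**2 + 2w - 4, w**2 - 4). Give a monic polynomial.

w + 2

Apply the Euclidean algorithm:
  2w**2 + 2w - 4 = (2)(w**2 - 4) + (2w + 4)
  w**2 - 4 = ((1/2)w - 1)(2w + 4) + (0)
Last nonzero remainder: 2w + 4. Dividing through by 2 gives the monic gcd w + 2.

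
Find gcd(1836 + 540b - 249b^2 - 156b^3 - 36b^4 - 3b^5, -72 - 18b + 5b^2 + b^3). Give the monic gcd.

18 + 9b + b^2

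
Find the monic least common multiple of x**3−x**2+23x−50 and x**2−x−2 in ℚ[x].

x**4+22x**2−27x−50

Apply the Euclidean algorithm:
  x**3−x**2+23x−50 = (x)(x**2−x−2) + (25x−50)
  x**2−x−2 = ((1/25)x+1/25)(25x−50) + (0)
Last nonzero remainder: 25x−50. Dividing through by 25 gives the monic gcd x−2.
Then lcm(f, g) = f·g / gcd(f, g); expanding and making the result monic gives the answer.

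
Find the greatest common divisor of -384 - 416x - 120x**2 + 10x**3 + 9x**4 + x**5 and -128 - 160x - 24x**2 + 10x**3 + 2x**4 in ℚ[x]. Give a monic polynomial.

Apply the Euclidean algorithm:
  x**5 + 9x**4 + 10x**3 - 120x**2 - 416x - 384 = ((1/2)x + 2)(2x**4 + 10x**3 - 24x**2 - 160x - 128) + (2x**3 + 8x**2 - 32x - 128)
  2x**4 + 10x**3 - 24x**2 - 160x - 128 = (x + 1)(2x**3 + 8x**2 - 32x - 128) + (0)
Last nonzero remainder: 2x**3 + 8x**2 - 32x - 128. Dividing through by 2 gives the monic gcd x**3 + 4x**2 - 16x - 64.

-64 - 16x + 4x**2 + x**3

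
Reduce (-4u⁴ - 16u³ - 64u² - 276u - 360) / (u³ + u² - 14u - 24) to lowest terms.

Euclidean algorithm in ℚ[u]:
  -4u⁴ - 16u³ - 64u² - 276u - 360 = (-4u - 12)(u³ + u² - 14u - 24) + (-108u² - 540u - 648)
  u³ + u² - 14u - 24 = (-(1/108)u + 1/27)(-108u² - 540u - 648) + (0)
Last nonzero remainder: -108u² - 540u - 648. Dividing through by -108 gives the monic gcd u² + 5u + 6.
Cancel u² + 5u + 6 from numerator and denominator to get the reduced form.

(-4u² + 4u - 60)/(u - 4)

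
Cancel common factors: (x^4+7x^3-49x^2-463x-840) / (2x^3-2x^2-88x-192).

(x^2+12x+35)/(2x+8)

By polynomial division,
  x^4+7x^3-49x^2-463x-840 = ((1/2)x+4)(2x^3-2x^2-88x-192) + (3x^2-15x-72)
  2x^3-2x^2-88x-192 = ((2/3)x+8/3)(3x^2-15x-72) + (0)
Last nonzero remainder: 3x^2-15x-72. Dividing through by 3 gives the monic gcd x^2-5x-24.
Cancel x^2-5x-24 from numerator and denominator to get the reduced form.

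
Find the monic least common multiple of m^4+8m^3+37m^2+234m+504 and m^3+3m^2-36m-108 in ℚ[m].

m^5+2m^4-11m^3+12m^2-900m-3024

Repeated division with remainder:
  m^4+8m^3+37m^2+234m+504 = (m+5)(m^3+3m^2-36m-108) + (58m^2+522m+1044)
  m^3+3m^2-36m-108 = ((1/58)m-3/29)(58m^2+522m+1044) + (0)
Last nonzero remainder: 58m^2+522m+1044. Dividing through by 58 gives the monic gcd m^2+9m+18.
Then lcm(f, g) = f·g / gcd(f, g); expanding and making the result monic gives the answer.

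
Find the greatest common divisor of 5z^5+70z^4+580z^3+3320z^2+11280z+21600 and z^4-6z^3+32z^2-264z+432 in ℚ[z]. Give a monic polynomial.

z^2+2z+36

Apply the Euclidean algorithm:
  5z^5+70z^4+580z^3+3320z^2+11280z+21600 = (5z+100)(z^4-6z^3+32z^2-264z+432) + (1020z^3+1440z^2+35520z-21600)
  z^4-6z^3+32z^2-264z+432 = ((1/1020)z-21/2890)(1020z^3+1440z^2+35520z-21600) + ((2208/289)z^2+(4416/289)z+79488/289)
  1020z^3+1440z^2+35520z-21600 = ((24565/184)z-7225/92)((2208/289)z^2+(4416/289)z+79488/289) + (0)
Last nonzero remainder: (2208/289)z^2+(4416/289)z+79488/289. Dividing through by 2208/289 gives the monic gcd z^2+2z+36.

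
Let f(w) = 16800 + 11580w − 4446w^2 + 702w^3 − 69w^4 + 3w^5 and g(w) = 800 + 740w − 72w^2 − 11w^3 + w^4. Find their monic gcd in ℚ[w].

Apply the Euclidean algorithm:
  3w^5 − 69w^4 + 702w^3 − 4446w^2 + 11580w + 16800 = (3w − 36)(w^4 − 11w^3 − 72w^2 + 740w + 800) + (522w^3 − 9258w^2 + 35820w + 45600)
  w^4 − 11w^3 − 72w^2 + 740w + 800 = ((1/522)w + 293/22707)(522w^3 − 9258w^2 + 35820w + 45600) + (−(160160/7569)w^2 + (160160/841)w + 1601600/7569)
  522w^3 − 9258w^2 + 35820w + 45600 = (−(1975509/80080)w + 431433/2002)(−(160160/7569)w^2 + (160160/841)w + 1601600/7569) + (0)
Last nonzero remainder: −(160160/7569)w^2 + (160160/841)w + 1601600/7569. Dividing through by −160160/7569 gives the monic gcd w^2 − 9w − 10.

−10 − 9w + w^2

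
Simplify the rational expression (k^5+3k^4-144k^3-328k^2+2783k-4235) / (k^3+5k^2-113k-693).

Repeated division with remainder:
  k^5+3k^4-144k^3-328k^2+2783k-4235 = (k^2-2k-21)(k^3+5k^2-113k-693) + (244k^2-976k-18788)
  k^3+5k^2-113k-693 = ((1/244)k+9/244)(244k^2-976k-18788) + (0)
Last nonzero remainder: 244k^2-976k-18788. Dividing through by 244 gives the monic gcd k^2-4k-77.
Cancel k^2-4k-77 from numerator and denominator to get the reduced form.

(k^3+7k^2-39k+55)/(k+9)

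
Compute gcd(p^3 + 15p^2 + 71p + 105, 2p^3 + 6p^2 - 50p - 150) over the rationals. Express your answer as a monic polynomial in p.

p^2 + 8p + 15

Euclidean algorithm in ℚ[p]:
  p^3 + 15p^2 + 71p + 105 = (1/2)(2p^3 + 6p^2 - 50p - 150) + (12p^2 + 96p + 180)
  2p^3 + 6p^2 - 50p - 150 = ((1/6)p - 5/6)(12p^2 + 96p + 180) + (0)
Last nonzero remainder: 12p^2 + 96p + 180. Dividing through by 12 gives the monic gcd p^2 + 8p + 15.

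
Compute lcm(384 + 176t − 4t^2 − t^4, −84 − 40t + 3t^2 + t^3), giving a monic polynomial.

−2688 − 1616t − 148t^2 + 4t^3 + 7t^4 + t^5

Euclidean algorithm in ℚ[t]:
  −t^4 − 4t^2 + 176t + 384 = (−t + 3)(t^3 + 3t^2 − 40t − 84) + (−53t^2 + 212t + 636)
  t^3 + 3t^2 − 40t − 84 = (−(1/53)t − 7/53)(−53t^2 + 212t + 636) + (0)
Last nonzero remainder: −53t^2 + 212t + 636. Dividing through by −53 gives the monic gcd t^2 − 4t − 12.
Then lcm(f, g) = f·g / gcd(f, g); expanding and making the result monic gives the answer.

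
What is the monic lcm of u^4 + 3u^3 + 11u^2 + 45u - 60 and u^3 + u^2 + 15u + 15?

Repeated division with remainder:
  u^4 + 3u^3 + 11u^2 + 45u - 60 = (u + 2)(u^3 + u^2 + 15u + 15) + (-6u^2 - 90)
  u^3 + u^2 + 15u + 15 = (-(1/6)u - 1/6)(-6u^2 - 90) + (0)
Last nonzero remainder: -6u^2 - 90. Dividing through by -6 gives the monic gcd u^2 + 15.
Then lcm(f, g) = f·g / gcd(f, g); expanding and making the result monic gives the answer.

u^5 + 4u^4 + 14u^3 + 56u^2 - 15u - 60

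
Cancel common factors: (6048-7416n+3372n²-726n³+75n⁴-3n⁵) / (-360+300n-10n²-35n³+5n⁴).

(504-282n+51n²-3n³)/(-30+5n+5n²)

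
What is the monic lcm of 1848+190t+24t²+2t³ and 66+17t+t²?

5544+1494t+167t²+18t³+t⁴

By polynomial division,
  2t³+24t²+190t+1848 = (2t-10)(t²+17t+66) + (228t+2508)
  t²+17t+66 = ((1/228)t+1/38)(228t+2508) + (0)
Last nonzero remainder: 228t+2508. Dividing through by 228 gives the monic gcd t+11.
Then lcm(f, g) = f·g / gcd(f, g); expanding and making the result monic gives the answer.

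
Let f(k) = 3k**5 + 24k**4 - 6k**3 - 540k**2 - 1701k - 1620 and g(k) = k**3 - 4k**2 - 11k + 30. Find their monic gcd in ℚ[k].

k**2 - 2k - 15

By polynomial division,
  3k**5 + 24k**4 - 6k**3 - 540k**2 - 1701k - 1620 = (3k**2 + 36k + 171)(k**3 - 4k**2 - 11k + 30) + (450k**2 - 900k - 6750)
  k**3 - 4k**2 - 11k + 30 = ((1/450)k - 1/225)(450k**2 - 900k - 6750) + (0)
Last nonzero remainder: 450k**2 - 900k - 6750. Dividing through by 450 gives the monic gcd k**2 - 2k - 15.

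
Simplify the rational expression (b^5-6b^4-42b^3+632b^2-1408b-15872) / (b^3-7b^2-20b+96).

Apply the Euclidean algorithm:
  b^5-6b^4-42b^3+632b^2-1408b-15872 = (b^2+b-15)(b^3-7b^2-20b+96) + (451b^2-1804b-14432)
  b^3-7b^2-20b+96 = ((1/451)b-3/451)(451b^2-1804b-14432) + (0)
Last nonzero remainder: 451b^2-1804b-14432. Dividing through by 451 gives the monic gcd b^2-4b-32.
Cancel b^2-4b-32 from numerator and denominator to get the reduced form.

(b^3-2b^2-18b+496)/(b-3)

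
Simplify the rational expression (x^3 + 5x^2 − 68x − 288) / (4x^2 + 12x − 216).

(x^2 − 4x − 32)/(4x − 24)

By polynomial division,
  x^3 + 5x^2 − 68x − 288 = ((1/4)x + 1/2)(4x^2 + 12x − 216) + (−20x − 180)
  4x^2 + 12x − 216 = (−(1/5)x + 6/5)(−20x − 180) + (0)
Last nonzero remainder: −20x − 180. Dividing through by −20 gives the monic gcd x + 9.
Cancel x + 9 from numerator and denominator to get the reduced form.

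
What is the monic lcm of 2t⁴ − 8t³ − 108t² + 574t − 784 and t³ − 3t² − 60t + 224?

By polynomial division,
  2t⁴ − 8t³ − 108t² + 574t − 784 = (2t − 2)(t³ − 3t² − 60t + 224) + (6t² + 6t − 336)
  t³ − 3t² − 60t + 224 = ((1/6)t − 2/3)(6t² + 6t − 336) + (0)
Last nonzero remainder: 6t² + 6t − 336. Dividing through by 6 gives the monic gcd t² + t − 56.
Then lcm(f, g) = f·g / gcd(f, g); expanding and making the result monic gives the answer.

t⁵ − 8t⁴ − 38t³ + 503t² − 1540t + 1568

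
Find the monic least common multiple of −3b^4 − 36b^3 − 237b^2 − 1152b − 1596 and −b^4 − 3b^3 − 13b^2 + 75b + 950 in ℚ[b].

b^6 + 12b^5 + 54b^4 + 84b^3 − 1443b^2 − 9600b − 13300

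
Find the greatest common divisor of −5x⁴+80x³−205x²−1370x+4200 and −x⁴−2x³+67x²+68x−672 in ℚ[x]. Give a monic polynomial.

Euclidean algorithm in ℚ[x]:
  −5x⁴+80x³−205x²−1370x+4200 = (5)(−x⁴−2x³+67x²+68x−672) + (90x³−540x²−1710x+7560)
  −x⁴−2x³+67x²+68x−672 = (−(1/90)x−4/45)(90x³−540x²−1710x+7560) + (0)
Last nonzero remainder: 90x³−540x²−1710x+7560. Dividing through by 90 gives the monic gcd x³−6x²−19x+84.

x³−6x²−19x+84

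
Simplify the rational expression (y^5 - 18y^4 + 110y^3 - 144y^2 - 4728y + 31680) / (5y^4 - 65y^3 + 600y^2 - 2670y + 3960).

By polynomial division,
  y^5 - 18y^4 + 110y^3 - 144y^2 - 4728y + 31680 = ((1/5)y - 1)(5y^4 - 65y^3 + 600y^2 - 2670y + 3960) + (-75y^3 + 990y^2 - 8190y + 35640)
  5y^4 - 65y^3 + 600y^2 - 2670y + 3960 = (-(1/15)y - 1/75)(-75y^3 + 990y^2 - 8190y + 35640) + ((336/5)y^2 - (2016/5)y + 22176/5)
  -75y^3 + 990y^2 - 8190y + 35640 = (-(125/112)y + 225/28)((336/5)y^2 - (2016/5)y + 22176/5) + (0)
Last nonzero remainder: (336/5)y^2 - (2016/5)y + 22176/5. Dividing through by 336/5 gives the monic gcd y^2 - 6y + 66.
Cancel y^2 - 6y + 66 from numerator and denominator to get the reduced form.

(y^3 - 12y^2 - 28y + 480)/(5y^2 - 35y + 60)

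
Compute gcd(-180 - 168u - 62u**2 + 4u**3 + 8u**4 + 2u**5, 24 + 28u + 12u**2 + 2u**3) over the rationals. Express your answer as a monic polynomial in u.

6 + 4u + u**2

Euclidean algorithm in ℚ[u]:
  2u**5 + 8u**4 + 4u**3 - 62u**2 - 168u - 180 = (u**2 - 2u)(2u**3 + 12u**2 + 28u + 24) + (-30u**2 - 120u - 180)
  2u**3 + 12u**2 + 28u + 24 = (-(1/15)u - 2/15)(-30u**2 - 120u - 180) + (0)
Last nonzero remainder: -30u**2 - 120u - 180. Dividing through by -30 gives the monic gcd u**2 + 4u + 6.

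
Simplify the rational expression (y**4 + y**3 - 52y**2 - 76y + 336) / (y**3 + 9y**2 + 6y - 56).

By polynomial division,
  y**4 + y**3 - 52y**2 - 76y + 336 = (y - 8)(y**3 + 9y**2 + 6y - 56) + (14y**2 + 28y - 112)
  y**3 + 9y**2 + 6y - 56 = ((1/14)y + 1/2)(14y**2 + 28y - 112) + (0)
Last nonzero remainder: 14y**2 + 28y - 112. Dividing through by 14 gives the monic gcd y**2 + 2y - 8.
Cancel y**2 + 2y - 8 from numerator and denominator to get the reduced form.

(y**2 - y - 42)/(y + 7)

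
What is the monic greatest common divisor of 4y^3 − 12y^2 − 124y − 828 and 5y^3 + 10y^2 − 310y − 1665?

y − 9

Euclidean algorithm in ℚ[y]:
  4y^3 − 12y^2 − 124y − 828 = (4/5)(5y^3 + 10y^2 − 310y − 1665) + (−20y^2 + 124y + 504)
  5y^3 + 10y^2 − 310y − 1665 = (−(1/4)y − 41/20)(−20y^2 + 124y + 504) + ((351/5)y − 3159/5)
  −20y^2 + 124y + 504 = (−(100/351)y − 280/351)((351/5)y − 3159/5) + (0)
Last nonzero remainder: (351/5)y − 3159/5. Dividing through by 351/5 gives the monic gcd y − 9.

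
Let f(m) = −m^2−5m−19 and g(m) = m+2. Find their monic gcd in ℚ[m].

1

Apply the Euclidean algorithm:
  −m^2−5m−19 = (−m−3)(m+2) + (−13)
  m+2 = (−(1/13)m−2/13)(−13) + (0)
The last nonzero remainder is the constant −13, so the polynomials are coprime and gcd = 1.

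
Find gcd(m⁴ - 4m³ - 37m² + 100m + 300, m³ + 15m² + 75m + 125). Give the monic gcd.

m + 5

Repeated division with remainder:
  m⁴ - 4m³ - 37m² + 100m + 300 = (m - 19)(m³ + 15m² + 75m + 125) + (173m² + 1400m + 2675)
  m³ + 15m² + 75m + 125 = ((1/173)m + 1195/29929)(173m² + 1400m + 2675) + ((108900/29929)m + 544500/29929)
  173m² + 1400m + 2675 = ((5177717/108900)m + 3202403/21780)((108900/29929)m + 544500/29929) + (0)
Last nonzero remainder: (108900/29929)m + 544500/29929. Dividing through by 108900/29929 gives the monic gcd m + 5.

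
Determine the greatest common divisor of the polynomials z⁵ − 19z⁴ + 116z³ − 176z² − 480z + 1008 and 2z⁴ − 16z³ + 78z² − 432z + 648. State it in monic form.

z² − 8z + 12

Apply the Euclidean algorithm:
  z⁵ − 19z⁴ + 116z³ − 176z² − 480z + 1008 = ((1/2)z − 11/2)(2z⁴ − 16z³ + 78z² − 432z + 648) + (−11z³ + 469z² − 3180z + 4572)
  2z⁴ − 16z³ + 78z² − 432z + 648 = (−(2/11)z − 762/121)(−11z³ + 469z² − 3180z + 4572) + ((296856/121)z² − (2374848/121)z + 3562272/121)
  −11z³ + 469z² − 3180z + 4572 = (−(1331/296856)z + 15367/98952)((296856/121)z² − (2374848/121)z + 3562272/121) + (0)
Last nonzero remainder: (296856/121)z² − (2374848/121)z + 3562272/121. Dividing through by 296856/121 gives the monic gcd z² − 8z + 12.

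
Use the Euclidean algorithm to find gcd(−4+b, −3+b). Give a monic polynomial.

1

By polynomial division,
  b−4 = (b−3) + (−1)
  b−3 = (−b+3)(−1) + (0)
The last nonzero remainder is the constant −1, so the polynomials are coprime and gcd = 1.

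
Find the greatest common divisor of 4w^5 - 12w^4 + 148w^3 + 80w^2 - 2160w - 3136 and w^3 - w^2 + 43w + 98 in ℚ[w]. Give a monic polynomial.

By polynomial division,
  4w^5 - 12w^4 + 148w^3 + 80w^2 - 2160w - 3136 = (4w^2 - 8w - 32)(w^3 - w^2 + 43w + 98) + (0)
The last nonzero remainder w^3 - w^2 + 43w + 98 is already monic.

w^3 - w^2 + 43w + 98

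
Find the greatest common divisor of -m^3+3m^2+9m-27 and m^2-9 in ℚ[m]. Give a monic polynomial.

Repeated division with remainder:
  -m^3+3m^2+9m-27 = (-m+3)(m^2-9) + (0)
The last nonzero remainder m^2-9 is already monic.

m^2-9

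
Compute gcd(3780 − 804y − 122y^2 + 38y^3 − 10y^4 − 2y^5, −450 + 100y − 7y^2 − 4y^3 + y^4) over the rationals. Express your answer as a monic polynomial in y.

90 − 2y + y^2 + y^3

Repeated division with remainder:
  −2y^5 − 10y^4 + 38y^3 − 122y^2 − 804y + 3780 = (−2y − 18)(y^4 − 4y^3 − 7y^2 + 100y − 450) + (−48y^3 − 48y^2 + 96y − 4320)
  y^4 − 4y^3 − 7y^2 + 100y − 450 = (−(1/48)y + 5/48)(−48y^3 − 48y^2 + 96y − 4320) + (0)
Last nonzero remainder: −48y^3 − 48y^2 + 96y − 4320. Dividing through by −48 gives the monic gcd y^3 + y^2 − 2y + 90.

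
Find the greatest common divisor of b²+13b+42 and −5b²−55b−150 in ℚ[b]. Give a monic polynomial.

Repeated division with remainder:
  b²+13b+42 = (−1/5)(−5b²−55b−150) + (2b+12)
  −5b²−55b−150 = (−(5/2)b−25/2)(2b+12) + (0)
Last nonzero remainder: 2b+12. Dividing through by 2 gives the monic gcd b+6.

b+6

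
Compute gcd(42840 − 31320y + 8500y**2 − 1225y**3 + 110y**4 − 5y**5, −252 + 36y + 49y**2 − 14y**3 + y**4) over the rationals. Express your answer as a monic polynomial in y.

−126 + 81y − 16y**2 + y**3

Repeated division with remainder:
  −5y**5 + 110y**4 − 1225y**3 + 8500y**2 − 31320y + 42840 = (−5y + 40)(y**4 − 14y**3 + 49y**2 + 36y − 252) + (−420y**3 + 6720y**2 − 34020y + 52920)
  y**4 − 14y**3 + 49y**2 + 36y − 252 = (−(1/420)y − 1/210)(−420y**3 + 6720y**2 − 34020y + 52920) + (0)
Last nonzero remainder: −420y**3 + 6720y**2 − 34020y + 52920. Dividing through by −420 gives the monic gcd y**3 − 16y**2 + 81y − 126.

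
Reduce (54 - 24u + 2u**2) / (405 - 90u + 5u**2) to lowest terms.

(-6 + 2u)/(-45 + 5u)

Euclidean algorithm in ℚ[u]:
  2u**2 - 24u + 54 = (2/5)(5u**2 - 90u + 405) + (12u - 108)
  5u**2 - 90u + 405 = ((5/12)u - 15/4)(12u - 108) + (0)
Last nonzero remainder: 12u - 108. Dividing through by 12 gives the monic gcd u - 9.
Cancel u - 9 from numerator and denominator to get the reduced form.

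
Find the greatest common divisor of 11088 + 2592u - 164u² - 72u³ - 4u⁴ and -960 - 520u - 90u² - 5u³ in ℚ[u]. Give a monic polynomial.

By polynomial division,
  -4u⁴ - 72u³ - 164u² + 2592u + 11088 = ((4/5)u)(-5u³ - 90u² - 520u - 960) + (252u² + 3360u + 11088)
  -5u³ - 90u² - 520u - 960 = (-(5/252)u - 5/54)(252u² + 3360u + 11088) + ((100/9)u + 200/3)
  252u² + 3360u + 11088 = ((567/25)u + 4158/25)((100/9)u + 200/3) + (0)
Last nonzero remainder: (100/9)u + 200/3. Dividing through by 100/9 gives the monic gcd u + 6.

6 + u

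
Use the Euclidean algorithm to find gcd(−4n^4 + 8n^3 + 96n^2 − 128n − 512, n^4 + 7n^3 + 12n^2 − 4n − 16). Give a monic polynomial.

n^2 + 6n + 8

Euclidean algorithm in ℚ[n]:
  −4n^4 + 8n^3 + 96n^2 − 128n − 512 = (−4)(n^4 + 7n^3 + 12n^2 − 4n − 16) + (36n^3 + 144n^2 − 144n − 576)
  n^4 + 7n^3 + 12n^2 − 4n − 16 = ((1/36)n + 1/12)(36n^3 + 144n^2 − 144n − 576) + (4n^2 + 24n + 32)
  36n^3 + 144n^2 − 144n − 576 = (9n − 18)(4n^2 + 24n + 32) + (0)
Last nonzero remainder: 4n^2 + 24n + 32. Dividing through by 4 gives the monic gcd n^2 + 6n + 8.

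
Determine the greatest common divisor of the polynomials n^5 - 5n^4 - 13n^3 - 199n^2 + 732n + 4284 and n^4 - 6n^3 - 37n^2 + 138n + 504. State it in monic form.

Repeated division with remainder:
  n^5 - 5n^4 - 13n^3 - 199n^2 + 732n + 4284 = (n + 1)(n^4 - 6n^3 - 37n^2 + 138n + 504) + (30n^3 - 300n^2 + 90n + 3780)
  n^4 - 6n^3 - 37n^2 + 138n + 504 = ((1/30)n + 2/15)(30n^3 - 300n^2 + 90n + 3780) + (0)
Last nonzero remainder: 30n^3 - 300n^2 + 90n + 3780. Dividing through by 30 gives the monic gcd n^3 - 10n^2 + 3n + 126.

n^3 - 10n^2 + 3n + 126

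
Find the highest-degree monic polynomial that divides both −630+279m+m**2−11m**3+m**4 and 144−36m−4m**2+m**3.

−6+m

Apply the Euclidean algorithm:
  m**4−11m**3+m**2+279m−630 = (m−7)(m**3−4m**2−36m+144) + (9m**2−117m+378)
  m**3−4m**2−36m+144 = ((1/9)m+1)(9m**2−117m+378) + (39m−234)
  9m**2−117m+378 = ((3/13)m−21/13)(39m−234) + (0)
Last nonzero remainder: 39m−234. Dividing through by 39 gives the monic gcd m−6.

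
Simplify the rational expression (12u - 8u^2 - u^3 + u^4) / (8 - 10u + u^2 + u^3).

By polynomial division,
  u^4 - u^3 - 8u^2 + 12u = (u - 2)(u^3 + u^2 - 10u + 8) + (4u^2 - 16u + 16)
  u^3 + u^2 - 10u + 8 = ((1/4)u + 5/4)(4u^2 - 16u + 16) + (6u - 12)
  4u^2 - 16u + 16 = ((2/3)u - 4/3)(6u - 12) + (0)
Last nonzero remainder: 6u - 12. Dividing through by 6 gives the monic gcd u - 2.
Cancel u - 2 from numerator and denominator to get the reduced form.

(-6u + u^2 + u^3)/(-4 + 3u + u^2)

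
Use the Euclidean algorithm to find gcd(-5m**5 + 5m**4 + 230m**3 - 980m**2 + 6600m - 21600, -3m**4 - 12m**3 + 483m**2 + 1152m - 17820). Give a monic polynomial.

m**2 + 3m - 54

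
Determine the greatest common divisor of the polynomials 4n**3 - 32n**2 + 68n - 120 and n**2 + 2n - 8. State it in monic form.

Apply the Euclidean algorithm:
  4n**3 - 32n**2 + 68n - 120 = (4n - 40)(n**2 + 2n - 8) + (180n - 440)
  n**2 + 2n - 8 = ((1/180)n + 2/81)(180n - 440) + (232/81)
  180n - 440 = ((3645/58)n - 4455/29)(232/81) + (0)
The last nonzero remainder is the constant 232/81, so the polynomials are coprime and gcd = 1.

1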